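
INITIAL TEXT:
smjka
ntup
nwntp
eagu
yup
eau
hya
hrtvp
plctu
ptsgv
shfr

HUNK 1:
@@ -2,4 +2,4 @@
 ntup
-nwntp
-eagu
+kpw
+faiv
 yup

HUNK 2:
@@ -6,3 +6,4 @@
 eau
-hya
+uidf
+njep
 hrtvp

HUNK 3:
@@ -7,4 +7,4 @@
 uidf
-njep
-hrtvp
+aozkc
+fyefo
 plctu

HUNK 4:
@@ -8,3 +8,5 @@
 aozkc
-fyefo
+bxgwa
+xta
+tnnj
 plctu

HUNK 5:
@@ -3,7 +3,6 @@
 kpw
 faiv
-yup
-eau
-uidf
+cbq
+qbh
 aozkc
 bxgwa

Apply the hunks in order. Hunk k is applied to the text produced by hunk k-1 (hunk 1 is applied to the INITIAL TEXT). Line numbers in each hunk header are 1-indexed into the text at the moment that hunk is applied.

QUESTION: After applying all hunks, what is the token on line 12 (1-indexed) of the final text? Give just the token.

Answer: ptsgv

Derivation:
Hunk 1: at line 2 remove [nwntp,eagu] add [kpw,faiv] -> 11 lines: smjka ntup kpw faiv yup eau hya hrtvp plctu ptsgv shfr
Hunk 2: at line 6 remove [hya] add [uidf,njep] -> 12 lines: smjka ntup kpw faiv yup eau uidf njep hrtvp plctu ptsgv shfr
Hunk 3: at line 7 remove [njep,hrtvp] add [aozkc,fyefo] -> 12 lines: smjka ntup kpw faiv yup eau uidf aozkc fyefo plctu ptsgv shfr
Hunk 4: at line 8 remove [fyefo] add [bxgwa,xta,tnnj] -> 14 lines: smjka ntup kpw faiv yup eau uidf aozkc bxgwa xta tnnj plctu ptsgv shfr
Hunk 5: at line 3 remove [yup,eau,uidf] add [cbq,qbh] -> 13 lines: smjka ntup kpw faiv cbq qbh aozkc bxgwa xta tnnj plctu ptsgv shfr
Final line 12: ptsgv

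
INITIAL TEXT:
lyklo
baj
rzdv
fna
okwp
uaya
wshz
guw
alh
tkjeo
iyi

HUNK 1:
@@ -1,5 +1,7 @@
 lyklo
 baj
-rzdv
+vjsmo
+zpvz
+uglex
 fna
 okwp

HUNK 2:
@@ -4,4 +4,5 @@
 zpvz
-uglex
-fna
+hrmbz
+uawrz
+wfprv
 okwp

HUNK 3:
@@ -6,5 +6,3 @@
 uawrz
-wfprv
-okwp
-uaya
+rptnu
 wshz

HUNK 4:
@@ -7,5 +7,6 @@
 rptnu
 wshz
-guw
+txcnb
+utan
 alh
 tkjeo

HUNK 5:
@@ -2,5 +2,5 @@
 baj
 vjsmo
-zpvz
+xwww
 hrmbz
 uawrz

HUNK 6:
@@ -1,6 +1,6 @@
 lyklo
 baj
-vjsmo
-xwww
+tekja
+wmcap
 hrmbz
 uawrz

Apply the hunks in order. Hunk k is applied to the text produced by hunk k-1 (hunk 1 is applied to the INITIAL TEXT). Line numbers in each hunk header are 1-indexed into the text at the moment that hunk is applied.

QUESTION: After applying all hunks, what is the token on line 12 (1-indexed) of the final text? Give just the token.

Answer: tkjeo

Derivation:
Hunk 1: at line 1 remove [rzdv] add [vjsmo,zpvz,uglex] -> 13 lines: lyklo baj vjsmo zpvz uglex fna okwp uaya wshz guw alh tkjeo iyi
Hunk 2: at line 4 remove [uglex,fna] add [hrmbz,uawrz,wfprv] -> 14 lines: lyklo baj vjsmo zpvz hrmbz uawrz wfprv okwp uaya wshz guw alh tkjeo iyi
Hunk 3: at line 6 remove [wfprv,okwp,uaya] add [rptnu] -> 12 lines: lyklo baj vjsmo zpvz hrmbz uawrz rptnu wshz guw alh tkjeo iyi
Hunk 4: at line 7 remove [guw] add [txcnb,utan] -> 13 lines: lyklo baj vjsmo zpvz hrmbz uawrz rptnu wshz txcnb utan alh tkjeo iyi
Hunk 5: at line 2 remove [zpvz] add [xwww] -> 13 lines: lyklo baj vjsmo xwww hrmbz uawrz rptnu wshz txcnb utan alh tkjeo iyi
Hunk 6: at line 1 remove [vjsmo,xwww] add [tekja,wmcap] -> 13 lines: lyklo baj tekja wmcap hrmbz uawrz rptnu wshz txcnb utan alh tkjeo iyi
Final line 12: tkjeo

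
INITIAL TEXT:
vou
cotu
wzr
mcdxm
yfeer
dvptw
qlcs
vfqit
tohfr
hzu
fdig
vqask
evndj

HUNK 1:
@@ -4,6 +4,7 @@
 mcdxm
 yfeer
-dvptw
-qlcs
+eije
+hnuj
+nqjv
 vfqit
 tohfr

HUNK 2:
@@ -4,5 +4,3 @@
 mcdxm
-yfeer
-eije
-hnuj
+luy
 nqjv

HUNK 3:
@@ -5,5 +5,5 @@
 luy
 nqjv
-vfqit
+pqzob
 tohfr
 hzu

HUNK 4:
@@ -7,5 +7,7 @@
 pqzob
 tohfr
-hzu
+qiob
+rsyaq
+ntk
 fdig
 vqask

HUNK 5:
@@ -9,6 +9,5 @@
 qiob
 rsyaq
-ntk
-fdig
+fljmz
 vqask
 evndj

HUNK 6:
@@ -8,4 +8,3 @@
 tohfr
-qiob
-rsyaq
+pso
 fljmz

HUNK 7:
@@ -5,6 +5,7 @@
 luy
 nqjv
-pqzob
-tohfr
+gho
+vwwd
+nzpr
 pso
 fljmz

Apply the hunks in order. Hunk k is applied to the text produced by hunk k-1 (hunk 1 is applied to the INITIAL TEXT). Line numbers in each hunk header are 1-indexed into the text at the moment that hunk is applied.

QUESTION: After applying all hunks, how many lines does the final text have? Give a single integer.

Hunk 1: at line 4 remove [dvptw,qlcs] add [eije,hnuj,nqjv] -> 14 lines: vou cotu wzr mcdxm yfeer eije hnuj nqjv vfqit tohfr hzu fdig vqask evndj
Hunk 2: at line 4 remove [yfeer,eije,hnuj] add [luy] -> 12 lines: vou cotu wzr mcdxm luy nqjv vfqit tohfr hzu fdig vqask evndj
Hunk 3: at line 5 remove [vfqit] add [pqzob] -> 12 lines: vou cotu wzr mcdxm luy nqjv pqzob tohfr hzu fdig vqask evndj
Hunk 4: at line 7 remove [hzu] add [qiob,rsyaq,ntk] -> 14 lines: vou cotu wzr mcdxm luy nqjv pqzob tohfr qiob rsyaq ntk fdig vqask evndj
Hunk 5: at line 9 remove [ntk,fdig] add [fljmz] -> 13 lines: vou cotu wzr mcdxm luy nqjv pqzob tohfr qiob rsyaq fljmz vqask evndj
Hunk 6: at line 8 remove [qiob,rsyaq] add [pso] -> 12 lines: vou cotu wzr mcdxm luy nqjv pqzob tohfr pso fljmz vqask evndj
Hunk 7: at line 5 remove [pqzob,tohfr] add [gho,vwwd,nzpr] -> 13 lines: vou cotu wzr mcdxm luy nqjv gho vwwd nzpr pso fljmz vqask evndj
Final line count: 13

Answer: 13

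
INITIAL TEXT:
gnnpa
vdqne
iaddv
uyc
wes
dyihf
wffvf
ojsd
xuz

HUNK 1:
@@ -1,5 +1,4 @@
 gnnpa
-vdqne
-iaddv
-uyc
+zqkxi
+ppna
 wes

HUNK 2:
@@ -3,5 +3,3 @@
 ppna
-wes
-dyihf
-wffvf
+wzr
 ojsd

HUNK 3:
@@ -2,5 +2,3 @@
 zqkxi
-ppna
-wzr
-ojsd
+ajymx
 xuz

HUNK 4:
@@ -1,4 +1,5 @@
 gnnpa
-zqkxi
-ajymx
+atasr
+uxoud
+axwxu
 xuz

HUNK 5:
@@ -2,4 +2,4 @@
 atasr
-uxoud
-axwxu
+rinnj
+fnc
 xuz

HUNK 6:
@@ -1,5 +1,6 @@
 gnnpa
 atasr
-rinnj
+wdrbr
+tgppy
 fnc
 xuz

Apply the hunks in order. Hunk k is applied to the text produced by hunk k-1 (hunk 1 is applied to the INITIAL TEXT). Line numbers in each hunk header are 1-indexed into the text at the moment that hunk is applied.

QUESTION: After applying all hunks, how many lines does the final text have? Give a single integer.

Hunk 1: at line 1 remove [vdqne,iaddv,uyc] add [zqkxi,ppna] -> 8 lines: gnnpa zqkxi ppna wes dyihf wffvf ojsd xuz
Hunk 2: at line 3 remove [wes,dyihf,wffvf] add [wzr] -> 6 lines: gnnpa zqkxi ppna wzr ojsd xuz
Hunk 3: at line 2 remove [ppna,wzr,ojsd] add [ajymx] -> 4 lines: gnnpa zqkxi ajymx xuz
Hunk 4: at line 1 remove [zqkxi,ajymx] add [atasr,uxoud,axwxu] -> 5 lines: gnnpa atasr uxoud axwxu xuz
Hunk 5: at line 2 remove [uxoud,axwxu] add [rinnj,fnc] -> 5 lines: gnnpa atasr rinnj fnc xuz
Hunk 6: at line 1 remove [rinnj] add [wdrbr,tgppy] -> 6 lines: gnnpa atasr wdrbr tgppy fnc xuz
Final line count: 6

Answer: 6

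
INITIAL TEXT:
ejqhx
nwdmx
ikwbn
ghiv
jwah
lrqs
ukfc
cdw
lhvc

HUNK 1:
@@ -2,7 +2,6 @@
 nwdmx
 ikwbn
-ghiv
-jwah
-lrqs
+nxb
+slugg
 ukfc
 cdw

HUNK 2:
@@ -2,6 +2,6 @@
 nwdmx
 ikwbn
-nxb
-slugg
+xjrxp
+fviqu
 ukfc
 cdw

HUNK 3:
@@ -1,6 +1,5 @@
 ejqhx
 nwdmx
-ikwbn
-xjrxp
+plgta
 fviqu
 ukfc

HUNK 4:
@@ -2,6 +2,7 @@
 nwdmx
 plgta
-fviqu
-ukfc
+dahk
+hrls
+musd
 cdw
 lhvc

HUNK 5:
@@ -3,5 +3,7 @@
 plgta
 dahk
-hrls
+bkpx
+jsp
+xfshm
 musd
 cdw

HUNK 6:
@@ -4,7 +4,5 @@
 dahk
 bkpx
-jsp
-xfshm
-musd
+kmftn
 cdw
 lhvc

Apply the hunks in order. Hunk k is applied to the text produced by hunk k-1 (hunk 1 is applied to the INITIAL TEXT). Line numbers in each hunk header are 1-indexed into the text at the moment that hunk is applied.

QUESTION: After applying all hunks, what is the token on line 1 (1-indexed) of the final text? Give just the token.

Hunk 1: at line 2 remove [ghiv,jwah,lrqs] add [nxb,slugg] -> 8 lines: ejqhx nwdmx ikwbn nxb slugg ukfc cdw lhvc
Hunk 2: at line 2 remove [nxb,slugg] add [xjrxp,fviqu] -> 8 lines: ejqhx nwdmx ikwbn xjrxp fviqu ukfc cdw lhvc
Hunk 3: at line 1 remove [ikwbn,xjrxp] add [plgta] -> 7 lines: ejqhx nwdmx plgta fviqu ukfc cdw lhvc
Hunk 4: at line 2 remove [fviqu,ukfc] add [dahk,hrls,musd] -> 8 lines: ejqhx nwdmx plgta dahk hrls musd cdw lhvc
Hunk 5: at line 3 remove [hrls] add [bkpx,jsp,xfshm] -> 10 lines: ejqhx nwdmx plgta dahk bkpx jsp xfshm musd cdw lhvc
Hunk 6: at line 4 remove [jsp,xfshm,musd] add [kmftn] -> 8 lines: ejqhx nwdmx plgta dahk bkpx kmftn cdw lhvc
Final line 1: ejqhx

Answer: ejqhx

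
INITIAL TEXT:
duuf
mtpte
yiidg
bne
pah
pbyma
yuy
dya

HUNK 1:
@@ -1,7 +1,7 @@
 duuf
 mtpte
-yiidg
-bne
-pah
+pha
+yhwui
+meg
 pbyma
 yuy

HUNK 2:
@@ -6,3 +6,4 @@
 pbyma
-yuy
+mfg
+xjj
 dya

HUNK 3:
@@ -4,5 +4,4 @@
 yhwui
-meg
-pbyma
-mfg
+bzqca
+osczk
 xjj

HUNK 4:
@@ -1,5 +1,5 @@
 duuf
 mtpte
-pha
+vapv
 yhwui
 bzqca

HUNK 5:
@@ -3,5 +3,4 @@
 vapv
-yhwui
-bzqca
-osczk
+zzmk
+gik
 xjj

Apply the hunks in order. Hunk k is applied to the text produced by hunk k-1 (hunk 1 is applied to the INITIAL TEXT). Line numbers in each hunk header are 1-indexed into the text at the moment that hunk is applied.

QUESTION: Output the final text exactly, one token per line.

Answer: duuf
mtpte
vapv
zzmk
gik
xjj
dya

Derivation:
Hunk 1: at line 1 remove [yiidg,bne,pah] add [pha,yhwui,meg] -> 8 lines: duuf mtpte pha yhwui meg pbyma yuy dya
Hunk 2: at line 6 remove [yuy] add [mfg,xjj] -> 9 lines: duuf mtpte pha yhwui meg pbyma mfg xjj dya
Hunk 3: at line 4 remove [meg,pbyma,mfg] add [bzqca,osczk] -> 8 lines: duuf mtpte pha yhwui bzqca osczk xjj dya
Hunk 4: at line 1 remove [pha] add [vapv] -> 8 lines: duuf mtpte vapv yhwui bzqca osczk xjj dya
Hunk 5: at line 3 remove [yhwui,bzqca,osczk] add [zzmk,gik] -> 7 lines: duuf mtpte vapv zzmk gik xjj dya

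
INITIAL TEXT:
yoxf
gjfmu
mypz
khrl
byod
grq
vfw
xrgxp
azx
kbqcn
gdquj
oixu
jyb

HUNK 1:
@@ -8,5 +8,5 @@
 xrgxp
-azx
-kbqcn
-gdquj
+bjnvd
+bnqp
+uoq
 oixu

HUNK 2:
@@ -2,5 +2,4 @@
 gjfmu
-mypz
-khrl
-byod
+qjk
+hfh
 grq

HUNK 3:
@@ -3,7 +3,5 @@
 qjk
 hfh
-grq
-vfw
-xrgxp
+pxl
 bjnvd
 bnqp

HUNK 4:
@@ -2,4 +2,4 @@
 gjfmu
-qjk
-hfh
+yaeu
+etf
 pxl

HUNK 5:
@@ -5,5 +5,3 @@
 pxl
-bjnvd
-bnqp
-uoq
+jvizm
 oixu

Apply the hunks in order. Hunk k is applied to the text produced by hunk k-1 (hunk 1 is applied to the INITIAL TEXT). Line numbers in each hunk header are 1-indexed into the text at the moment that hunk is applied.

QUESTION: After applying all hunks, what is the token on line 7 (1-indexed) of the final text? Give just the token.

Answer: oixu

Derivation:
Hunk 1: at line 8 remove [azx,kbqcn,gdquj] add [bjnvd,bnqp,uoq] -> 13 lines: yoxf gjfmu mypz khrl byod grq vfw xrgxp bjnvd bnqp uoq oixu jyb
Hunk 2: at line 2 remove [mypz,khrl,byod] add [qjk,hfh] -> 12 lines: yoxf gjfmu qjk hfh grq vfw xrgxp bjnvd bnqp uoq oixu jyb
Hunk 3: at line 3 remove [grq,vfw,xrgxp] add [pxl] -> 10 lines: yoxf gjfmu qjk hfh pxl bjnvd bnqp uoq oixu jyb
Hunk 4: at line 2 remove [qjk,hfh] add [yaeu,etf] -> 10 lines: yoxf gjfmu yaeu etf pxl bjnvd bnqp uoq oixu jyb
Hunk 5: at line 5 remove [bjnvd,bnqp,uoq] add [jvizm] -> 8 lines: yoxf gjfmu yaeu etf pxl jvizm oixu jyb
Final line 7: oixu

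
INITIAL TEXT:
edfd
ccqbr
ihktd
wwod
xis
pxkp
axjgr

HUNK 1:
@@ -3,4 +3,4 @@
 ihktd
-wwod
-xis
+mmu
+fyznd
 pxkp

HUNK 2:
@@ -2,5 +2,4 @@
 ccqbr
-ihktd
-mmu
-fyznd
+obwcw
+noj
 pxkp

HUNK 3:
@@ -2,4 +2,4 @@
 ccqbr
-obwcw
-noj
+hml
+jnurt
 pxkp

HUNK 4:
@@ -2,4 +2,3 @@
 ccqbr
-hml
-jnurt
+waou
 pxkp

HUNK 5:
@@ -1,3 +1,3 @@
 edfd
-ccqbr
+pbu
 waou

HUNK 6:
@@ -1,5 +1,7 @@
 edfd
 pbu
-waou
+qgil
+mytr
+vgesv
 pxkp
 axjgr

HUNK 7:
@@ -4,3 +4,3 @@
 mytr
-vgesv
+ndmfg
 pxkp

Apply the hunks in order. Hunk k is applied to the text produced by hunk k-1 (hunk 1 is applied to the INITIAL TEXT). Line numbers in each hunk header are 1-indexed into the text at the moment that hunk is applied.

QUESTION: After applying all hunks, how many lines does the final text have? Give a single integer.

Hunk 1: at line 3 remove [wwod,xis] add [mmu,fyznd] -> 7 lines: edfd ccqbr ihktd mmu fyznd pxkp axjgr
Hunk 2: at line 2 remove [ihktd,mmu,fyznd] add [obwcw,noj] -> 6 lines: edfd ccqbr obwcw noj pxkp axjgr
Hunk 3: at line 2 remove [obwcw,noj] add [hml,jnurt] -> 6 lines: edfd ccqbr hml jnurt pxkp axjgr
Hunk 4: at line 2 remove [hml,jnurt] add [waou] -> 5 lines: edfd ccqbr waou pxkp axjgr
Hunk 5: at line 1 remove [ccqbr] add [pbu] -> 5 lines: edfd pbu waou pxkp axjgr
Hunk 6: at line 1 remove [waou] add [qgil,mytr,vgesv] -> 7 lines: edfd pbu qgil mytr vgesv pxkp axjgr
Hunk 7: at line 4 remove [vgesv] add [ndmfg] -> 7 lines: edfd pbu qgil mytr ndmfg pxkp axjgr
Final line count: 7

Answer: 7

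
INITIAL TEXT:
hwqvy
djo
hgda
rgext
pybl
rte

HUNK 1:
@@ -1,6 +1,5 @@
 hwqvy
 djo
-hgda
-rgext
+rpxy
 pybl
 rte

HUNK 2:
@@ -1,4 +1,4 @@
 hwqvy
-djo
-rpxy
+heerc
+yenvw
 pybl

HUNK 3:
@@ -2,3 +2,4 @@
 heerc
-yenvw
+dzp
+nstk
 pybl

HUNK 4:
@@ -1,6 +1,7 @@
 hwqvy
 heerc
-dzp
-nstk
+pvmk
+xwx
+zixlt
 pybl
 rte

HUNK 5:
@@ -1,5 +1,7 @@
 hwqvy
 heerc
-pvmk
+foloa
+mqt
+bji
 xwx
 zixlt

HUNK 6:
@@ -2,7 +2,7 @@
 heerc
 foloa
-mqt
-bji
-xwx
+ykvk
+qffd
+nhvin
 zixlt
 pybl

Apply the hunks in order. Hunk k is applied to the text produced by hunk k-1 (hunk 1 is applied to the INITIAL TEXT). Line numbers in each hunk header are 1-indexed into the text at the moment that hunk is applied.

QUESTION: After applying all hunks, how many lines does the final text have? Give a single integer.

Answer: 9

Derivation:
Hunk 1: at line 1 remove [hgda,rgext] add [rpxy] -> 5 lines: hwqvy djo rpxy pybl rte
Hunk 2: at line 1 remove [djo,rpxy] add [heerc,yenvw] -> 5 lines: hwqvy heerc yenvw pybl rte
Hunk 3: at line 2 remove [yenvw] add [dzp,nstk] -> 6 lines: hwqvy heerc dzp nstk pybl rte
Hunk 4: at line 1 remove [dzp,nstk] add [pvmk,xwx,zixlt] -> 7 lines: hwqvy heerc pvmk xwx zixlt pybl rte
Hunk 5: at line 1 remove [pvmk] add [foloa,mqt,bji] -> 9 lines: hwqvy heerc foloa mqt bji xwx zixlt pybl rte
Hunk 6: at line 2 remove [mqt,bji,xwx] add [ykvk,qffd,nhvin] -> 9 lines: hwqvy heerc foloa ykvk qffd nhvin zixlt pybl rte
Final line count: 9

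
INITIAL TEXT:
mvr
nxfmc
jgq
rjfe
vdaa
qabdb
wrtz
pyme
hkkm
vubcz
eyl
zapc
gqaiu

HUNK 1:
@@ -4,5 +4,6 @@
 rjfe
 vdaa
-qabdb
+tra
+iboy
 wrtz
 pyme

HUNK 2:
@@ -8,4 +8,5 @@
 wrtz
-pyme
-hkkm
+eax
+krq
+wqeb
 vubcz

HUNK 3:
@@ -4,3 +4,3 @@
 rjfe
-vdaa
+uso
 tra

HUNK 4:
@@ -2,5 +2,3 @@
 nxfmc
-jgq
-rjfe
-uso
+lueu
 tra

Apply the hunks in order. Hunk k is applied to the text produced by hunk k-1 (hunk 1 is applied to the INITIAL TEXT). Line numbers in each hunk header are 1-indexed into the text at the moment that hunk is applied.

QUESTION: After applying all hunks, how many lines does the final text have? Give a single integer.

Hunk 1: at line 4 remove [qabdb] add [tra,iboy] -> 14 lines: mvr nxfmc jgq rjfe vdaa tra iboy wrtz pyme hkkm vubcz eyl zapc gqaiu
Hunk 2: at line 8 remove [pyme,hkkm] add [eax,krq,wqeb] -> 15 lines: mvr nxfmc jgq rjfe vdaa tra iboy wrtz eax krq wqeb vubcz eyl zapc gqaiu
Hunk 3: at line 4 remove [vdaa] add [uso] -> 15 lines: mvr nxfmc jgq rjfe uso tra iboy wrtz eax krq wqeb vubcz eyl zapc gqaiu
Hunk 4: at line 2 remove [jgq,rjfe,uso] add [lueu] -> 13 lines: mvr nxfmc lueu tra iboy wrtz eax krq wqeb vubcz eyl zapc gqaiu
Final line count: 13

Answer: 13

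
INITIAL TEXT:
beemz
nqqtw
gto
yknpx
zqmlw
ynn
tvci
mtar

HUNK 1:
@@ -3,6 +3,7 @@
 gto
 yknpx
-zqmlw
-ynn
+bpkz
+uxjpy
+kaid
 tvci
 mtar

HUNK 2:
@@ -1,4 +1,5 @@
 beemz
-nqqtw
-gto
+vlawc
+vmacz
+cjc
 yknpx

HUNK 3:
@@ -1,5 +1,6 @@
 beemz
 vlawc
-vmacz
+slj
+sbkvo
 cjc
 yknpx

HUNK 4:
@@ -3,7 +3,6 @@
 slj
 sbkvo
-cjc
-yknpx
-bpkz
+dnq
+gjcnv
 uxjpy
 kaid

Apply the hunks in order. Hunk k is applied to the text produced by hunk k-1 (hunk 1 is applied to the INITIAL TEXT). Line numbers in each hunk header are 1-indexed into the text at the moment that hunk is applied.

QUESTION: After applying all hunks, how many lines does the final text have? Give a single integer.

Hunk 1: at line 3 remove [zqmlw,ynn] add [bpkz,uxjpy,kaid] -> 9 lines: beemz nqqtw gto yknpx bpkz uxjpy kaid tvci mtar
Hunk 2: at line 1 remove [nqqtw,gto] add [vlawc,vmacz,cjc] -> 10 lines: beemz vlawc vmacz cjc yknpx bpkz uxjpy kaid tvci mtar
Hunk 3: at line 1 remove [vmacz] add [slj,sbkvo] -> 11 lines: beemz vlawc slj sbkvo cjc yknpx bpkz uxjpy kaid tvci mtar
Hunk 4: at line 3 remove [cjc,yknpx,bpkz] add [dnq,gjcnv] -> 10 lines: beemz vlawc slj sbkvo dnq gjcnv uxjpy kaid tvci mtar
Final line count: 10

Answer: 10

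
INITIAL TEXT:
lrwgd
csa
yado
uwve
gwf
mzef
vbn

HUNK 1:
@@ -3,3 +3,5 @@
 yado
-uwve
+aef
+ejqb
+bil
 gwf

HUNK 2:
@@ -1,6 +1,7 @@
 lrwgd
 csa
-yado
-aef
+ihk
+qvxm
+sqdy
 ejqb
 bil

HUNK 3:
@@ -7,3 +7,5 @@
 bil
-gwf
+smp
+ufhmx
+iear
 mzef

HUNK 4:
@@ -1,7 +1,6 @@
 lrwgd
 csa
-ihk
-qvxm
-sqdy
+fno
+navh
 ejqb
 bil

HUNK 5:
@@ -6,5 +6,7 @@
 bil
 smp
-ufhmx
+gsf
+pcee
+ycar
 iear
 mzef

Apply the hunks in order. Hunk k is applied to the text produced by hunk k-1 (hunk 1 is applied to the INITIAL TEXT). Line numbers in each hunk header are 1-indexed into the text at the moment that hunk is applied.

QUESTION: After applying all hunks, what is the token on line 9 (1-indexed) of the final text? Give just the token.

Answer: pcee

Derivation:
Hunk 1: at line 3 remove [uwve] add [aef,ejqb,bil] -> 9 lines: lrwgd csa yado aef ejqb bil gwf mzef vbn
Hunk 2: at line 1 remove [yado,aef] add [ihk,qvxm,sqdy] -> 10 lines: lrwgd csa ihk qvxm sqdy ejqb bil gwf mzef vbn
Hunk 3: at line 7 remove [gwf] add [smp,ufhmx,iear] -> 12 lines: lrwgd csa ihk qvxm sqdy ejqb bil smp ufhmx iear mzef vbn
Hunk 4: at line 1 remove [ihk,qvxm,sqdy] add [fno,navh] -> 11 lines: lrwgd csa fno navh ejqb bil smp ufhmx iear mzef vbn
Hunk 5: at line 6 remove [ufhmx] add [gsf,pcee,ycar] -> 13 lines: lrwgd csa fno navh ejqb bil smp gsf pcee ycar iear mzef vbn
Final line 9: pcee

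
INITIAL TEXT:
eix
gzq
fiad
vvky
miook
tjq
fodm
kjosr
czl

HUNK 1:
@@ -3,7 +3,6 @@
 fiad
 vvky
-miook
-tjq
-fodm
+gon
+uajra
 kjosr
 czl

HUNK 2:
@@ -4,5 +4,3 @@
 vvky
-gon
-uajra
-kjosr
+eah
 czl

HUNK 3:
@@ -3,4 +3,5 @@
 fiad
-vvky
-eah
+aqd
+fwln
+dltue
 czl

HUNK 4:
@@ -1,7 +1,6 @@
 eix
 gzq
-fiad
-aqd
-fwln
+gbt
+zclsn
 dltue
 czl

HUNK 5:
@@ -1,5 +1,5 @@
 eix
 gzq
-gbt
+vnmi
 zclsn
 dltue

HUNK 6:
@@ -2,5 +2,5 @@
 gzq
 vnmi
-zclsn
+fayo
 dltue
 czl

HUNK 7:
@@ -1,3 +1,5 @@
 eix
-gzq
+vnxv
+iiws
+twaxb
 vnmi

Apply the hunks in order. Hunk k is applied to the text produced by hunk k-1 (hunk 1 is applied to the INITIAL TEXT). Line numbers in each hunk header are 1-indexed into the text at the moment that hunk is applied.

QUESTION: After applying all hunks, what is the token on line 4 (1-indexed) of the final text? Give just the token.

Answer: twaxb

Derivation:
Hunk 1: at line 3 remove [miook,tjq,fodm] add [gon,uajra] -> 8 lines: eix gzq fiad vvky gon uajra kjosr czl
Hunk 2: at line 4 remove [gon,uajra,kjosr] add [eah] -> 6 lines: eix gzq fiad vvky eah czl
Hunk 3: at line 3 remove [vvky,eah] add [aqd,fwln,dltue] -> 7 lines: eix gzq fiad aqd fwln dltue czl
Hunk 4: at line 1 remove [fiad,aqd,fwln] add [gbt,zclsn] -> 6 lines: eix gzq gbt zclsn dltue czl
Hunk 5: at line 1 remove [gbt] add [vnmi] -> 6 lines: eix gzq vnmi zclsn dltue czl
Hunk 6: at line 2 remove [zclsn] add [fayo] -> 6 lines: eix gzq vnmi fayo dltue czl
Hunk 7: at line 1 remove [gzq] add [vnxv,iiws,twaxb] -> 8 lines: eix vnxv iiws twaxb vnmi fayo dltue czl
Final line 4: twaxb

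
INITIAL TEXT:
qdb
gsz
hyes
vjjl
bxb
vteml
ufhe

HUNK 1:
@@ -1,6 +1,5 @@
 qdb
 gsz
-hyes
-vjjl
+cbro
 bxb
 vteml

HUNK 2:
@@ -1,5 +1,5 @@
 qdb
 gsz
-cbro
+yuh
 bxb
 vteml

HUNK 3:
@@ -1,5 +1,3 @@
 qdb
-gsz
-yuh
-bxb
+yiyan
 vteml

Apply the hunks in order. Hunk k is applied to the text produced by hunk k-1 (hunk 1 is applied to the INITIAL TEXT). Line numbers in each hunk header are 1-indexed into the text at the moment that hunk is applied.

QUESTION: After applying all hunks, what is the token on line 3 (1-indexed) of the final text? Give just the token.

Hunk 1: at line 1 remove [hyes,vjjl] add [cbro] -> 6 lines: qdb gsz cbro bxb vteml ufhe
Hunk 2: at line 1 remove [cbro] add [yuh] -> 6 lines: qdb gsz yuh bxb vteml ufhe
Hunk 3: at line 1 remove [gsz,yuh,bxb] add [yiyan] -> 4 lines: qdb yiyan vteml ufhe
Final line 3: vteml

Answer: vteml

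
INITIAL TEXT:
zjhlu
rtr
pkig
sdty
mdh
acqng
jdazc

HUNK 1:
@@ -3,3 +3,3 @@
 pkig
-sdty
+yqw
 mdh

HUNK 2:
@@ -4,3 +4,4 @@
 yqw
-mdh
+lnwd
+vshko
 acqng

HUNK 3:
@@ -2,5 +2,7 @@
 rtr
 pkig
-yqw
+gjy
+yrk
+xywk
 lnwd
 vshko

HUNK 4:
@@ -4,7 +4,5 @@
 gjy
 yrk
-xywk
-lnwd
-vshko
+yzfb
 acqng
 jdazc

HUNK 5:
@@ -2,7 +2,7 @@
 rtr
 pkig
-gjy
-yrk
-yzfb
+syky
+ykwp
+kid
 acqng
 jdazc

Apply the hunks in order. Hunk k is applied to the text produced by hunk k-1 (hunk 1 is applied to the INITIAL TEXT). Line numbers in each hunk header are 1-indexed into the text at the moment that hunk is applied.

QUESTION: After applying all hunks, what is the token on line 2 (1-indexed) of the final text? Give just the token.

Hunk 1: at line 3 remove [sdty] add [yqw] -> 7 lines: zjhlu rtr pkig yqw mdh acqng jdazc
Hunk 2: at line 4 remove [mdh] add [lnwd,vshko] -> 8 lines: zjhlu rtr pkig yqw lnwd vshko acqng jdazc
Hunk 3: at line 2 remove [yqw] add [gjy,yrk,xywk] -> 10 lines: zjhlu rtr pkig gjy yrk xywk lnwd vshko acqng jdazc
Hunk 4: at line 4 remove [xywk,lnwd,vshko] add [yzfb] -> 8 lines: zjhlu rtr pkig gjy yrk yzfb acqng jdazc
Hunk 5: at line 2 remove [gjy,yrk,yzfb] add [syky,ykwp,kid] -> 8 lines: zjhlu rtr pkig syky ykwp kid acqng jdazc
Final line 2: rtr

Answer: rtr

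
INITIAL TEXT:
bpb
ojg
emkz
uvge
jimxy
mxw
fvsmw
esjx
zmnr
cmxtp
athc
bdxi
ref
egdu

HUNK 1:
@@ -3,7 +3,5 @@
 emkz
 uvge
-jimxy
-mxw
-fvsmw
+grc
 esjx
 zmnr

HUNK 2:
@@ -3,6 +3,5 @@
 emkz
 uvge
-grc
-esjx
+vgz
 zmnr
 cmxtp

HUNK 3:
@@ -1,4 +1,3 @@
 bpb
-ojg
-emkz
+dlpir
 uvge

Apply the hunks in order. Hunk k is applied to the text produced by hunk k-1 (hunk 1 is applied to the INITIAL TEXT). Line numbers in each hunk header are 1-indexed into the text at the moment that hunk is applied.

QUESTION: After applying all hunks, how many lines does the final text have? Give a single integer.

Answer: 10

Derivation:
Hunk 1: at line 3 remove [jimxy,mxw,fvsmw] add [grc] -> 12 lines: bpb ojg emkz uvge grc esjx zmnr cmxtp athc bdxi ref egdu
Hunk 2: at line 3 remove [grc,esjx] add [vgz] -> 11 lines: bpb ojg emkz uvge vgz zmnr cmxtp athc bdxi ref egdu
Hunk 3: at line 1 remove [ojg,emkz] add [dlpir] -> 10 lines: bpb dlpir uvge vgz zmnr cmxtp athc bdxi ref egdu
Final line count: 10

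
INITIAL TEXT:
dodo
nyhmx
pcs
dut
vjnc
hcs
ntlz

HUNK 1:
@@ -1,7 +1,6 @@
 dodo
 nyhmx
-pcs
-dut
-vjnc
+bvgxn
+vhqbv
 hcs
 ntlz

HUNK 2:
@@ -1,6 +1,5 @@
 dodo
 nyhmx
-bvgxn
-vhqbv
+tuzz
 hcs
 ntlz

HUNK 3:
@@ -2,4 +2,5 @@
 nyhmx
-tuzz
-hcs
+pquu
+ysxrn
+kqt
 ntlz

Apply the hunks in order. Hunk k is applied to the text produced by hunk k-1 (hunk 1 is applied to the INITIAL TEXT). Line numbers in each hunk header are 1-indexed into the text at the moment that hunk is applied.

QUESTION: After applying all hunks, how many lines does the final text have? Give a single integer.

Hunk 1: at line 1 remove [pcs,dut,vjnc] add [bvgxn,vhqbv] -> 6 lines: dodo nyhmx bvgxn vhqbv hcs ntlz
Hunk 2: at line 1 remove [bvgxn,vhqbv] add [tuzz] -> 5 lines: dodo nyhmx tuzz hcs ntlz
Hunk 3: at line 2 remove [tuzz,hcs] add [pquu,ysxrn,kqt] -> 6 lines: dodo nyhmx pquu ysxrn kqt ntlz
Final line count: 6

Answer: 6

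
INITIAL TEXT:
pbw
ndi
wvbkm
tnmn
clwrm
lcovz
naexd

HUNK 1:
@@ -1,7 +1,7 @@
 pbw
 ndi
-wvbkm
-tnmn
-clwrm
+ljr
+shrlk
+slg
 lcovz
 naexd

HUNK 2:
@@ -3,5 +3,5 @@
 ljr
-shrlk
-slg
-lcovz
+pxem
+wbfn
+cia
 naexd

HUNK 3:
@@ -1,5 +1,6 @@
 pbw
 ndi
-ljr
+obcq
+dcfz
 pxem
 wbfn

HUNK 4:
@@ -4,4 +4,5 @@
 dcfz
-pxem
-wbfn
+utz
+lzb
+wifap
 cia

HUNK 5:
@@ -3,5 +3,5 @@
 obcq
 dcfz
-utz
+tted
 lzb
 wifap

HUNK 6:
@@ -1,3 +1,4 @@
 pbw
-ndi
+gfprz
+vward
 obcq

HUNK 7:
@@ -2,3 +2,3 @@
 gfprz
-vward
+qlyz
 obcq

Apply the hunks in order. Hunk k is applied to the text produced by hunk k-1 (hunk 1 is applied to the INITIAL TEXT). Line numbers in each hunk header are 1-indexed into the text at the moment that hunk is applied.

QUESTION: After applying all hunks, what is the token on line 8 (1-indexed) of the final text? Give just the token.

Answer: wifap

Derivation:
Hunk 1: at line 1 remove [wvbkm,tnmn,clwrm] add [ljr,shrlk,slg] -> 7 lines: pbw ndi ljr shrlk slg lcovz naexd
Hunk 2: at line 3 remove [shrlk,slg,lcovz] add [pxem,wbfn,cia] -> 7 lines: pbw ndi ljr pxem wbfn cia naexd
Hunk 3: at line 1 remove [ljr] add [obcq,dcfz] -> 8 lines: pbw ndi obcq dcfz pxem wbfn cia naexd
Hunk 4: at line 4 remove [pxem,wbfn] add [utz,lzb,wifap] -> 9 lines: pbw ndi obcq dcfz utz lzb wifap cia naexd
Hunk 5: at line 3 remove [utz] add [tted] -> 9 lines: pbw ndi obcq dcfz tted lzb wifap cia naexd
Hunk 6: at line 1 remove [ndi] add [gfprz,vward] -> 10 lines: pbw gfprz vward obcq dcfz tted lzb wifap cia naexd
Hunk 7: at line 2 remove [vward] add [qlyz] -> 10 lines: pbw gfprz qlyz obcq dcfz tted lzb wifap cia naexd
Final line 8: wifap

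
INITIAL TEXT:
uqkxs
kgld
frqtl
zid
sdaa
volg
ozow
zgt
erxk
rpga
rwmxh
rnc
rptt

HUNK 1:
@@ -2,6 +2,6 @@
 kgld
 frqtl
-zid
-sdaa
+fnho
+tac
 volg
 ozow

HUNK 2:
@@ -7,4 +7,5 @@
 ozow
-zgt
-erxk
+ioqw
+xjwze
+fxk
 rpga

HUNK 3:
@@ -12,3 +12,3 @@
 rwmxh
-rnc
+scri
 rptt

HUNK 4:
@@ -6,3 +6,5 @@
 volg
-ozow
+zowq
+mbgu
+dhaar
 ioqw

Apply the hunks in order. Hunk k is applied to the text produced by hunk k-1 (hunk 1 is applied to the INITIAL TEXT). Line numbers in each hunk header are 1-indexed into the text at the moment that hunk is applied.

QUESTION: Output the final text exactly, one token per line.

Answer: uqkxs
kgld
frqtl
fnho
tac
volg
zowq
mbgu
dhaar
ioqw
xjwze
fxk
rpga
rwmxh
scri
rptt

Derivation:
Hunk 1: at line 2 remove [zid,sdaa] add [fnho,tac] -> 13 lines: uqkxs kgld frqtl fnho tac volg ozow zgt erxk rpga rwmxh rnc rptt
Hunk 2: at line 7 remove [zgt,erxk] add [ioqw,xjwze,fxk] -> 14 lines: uqkxs kgld frqtl fnho tac volg ozow ioqw xjwze fxk rpga rwmxh rnc rptt
Hunk 3: at line 12 remove [rnc] add [scri] -> 14 lines: uqkxs kgld frqtl fnho tac volg ozow ioqw xjwze fxk rpga rwmxh scri rptt
Hunk 4: at line 6 remove [ozow] add [zowq,mbgu,dhaar] -> 16 lines: uqkxs kgld frqtl fnho tac volg zowq mbgu dhaar ioqw xjwze fxk rpga rwmxh scri rptt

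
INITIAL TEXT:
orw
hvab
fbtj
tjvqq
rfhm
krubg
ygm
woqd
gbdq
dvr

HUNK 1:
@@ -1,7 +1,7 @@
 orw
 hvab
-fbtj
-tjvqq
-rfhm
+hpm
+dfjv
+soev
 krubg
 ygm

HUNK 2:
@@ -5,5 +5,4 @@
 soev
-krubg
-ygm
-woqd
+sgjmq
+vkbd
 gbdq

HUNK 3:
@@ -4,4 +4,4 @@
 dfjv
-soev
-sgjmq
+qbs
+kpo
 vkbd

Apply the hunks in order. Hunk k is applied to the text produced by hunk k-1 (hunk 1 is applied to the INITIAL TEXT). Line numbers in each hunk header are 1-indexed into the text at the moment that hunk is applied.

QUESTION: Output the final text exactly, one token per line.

Hunk 1: at line 1 remove [fbtj,tjvqq,rfhm] add [hpm,dfjv,soev] -> 10 lines: orw hvab hpm dfjv soev krubg ygm woqd gbdq dvr
Hunk 2: at line 5 remove [krubg,ygm,woqd] add [sgjmq,vkbd] -> 9 lines: orw hvab hpm dfjv soev sgjmq vkbd gbdq dvr
Hunk 3: at line 4 remove [soev,sgjmq] add [qbs,kpo] -> 9 lines: orw hvab hpm dfjv qbs kpo vkbd gbdq dvr

Answer: orw
hvab
hpm
dfjv
qbs
kpo
vkbd
gbdq
dvr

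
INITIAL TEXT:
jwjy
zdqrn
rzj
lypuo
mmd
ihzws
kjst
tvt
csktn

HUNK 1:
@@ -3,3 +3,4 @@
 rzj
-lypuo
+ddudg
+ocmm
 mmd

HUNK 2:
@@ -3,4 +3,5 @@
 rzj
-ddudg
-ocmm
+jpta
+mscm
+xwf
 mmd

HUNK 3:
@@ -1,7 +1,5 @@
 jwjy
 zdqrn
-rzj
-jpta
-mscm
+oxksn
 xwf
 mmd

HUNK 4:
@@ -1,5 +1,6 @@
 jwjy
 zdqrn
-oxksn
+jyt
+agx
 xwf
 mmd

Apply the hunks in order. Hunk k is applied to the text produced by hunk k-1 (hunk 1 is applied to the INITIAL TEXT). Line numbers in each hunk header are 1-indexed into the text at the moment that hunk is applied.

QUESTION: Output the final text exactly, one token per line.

Hunk 1: at line 3 remove [lypuo] add [ddudg,ocmm] -> 10 lines: jwjy zdqrn rzj ddudg ocmm mmd ihzws kjst tvt csktn
Hunk 2: at line 3 remove [ddudg,ocmm] add [jpta,mscm,xwf] -> 11 lines: jwjy zdqrn rzj jpta mscm xwf mmd ihzws kjst tvt csktn
Hunk 3: at line 1 remove [rzj,jpta,mscm] add [oxksn] -> 9 lines: jwjy zdqrn oxksn xwf mmd ihzws kjst tvt csktn
Hunk 4: at line 1 remove [oxksn] add [jyt,agx] -> 10 lines: jwjy zdqrn jyt agx xwf mmd ihzws kjst tvt csktn

Answer: jwjy
zdqrn
jyt
agx
xwf
mmd
ihzws
kjst
tvt
csktn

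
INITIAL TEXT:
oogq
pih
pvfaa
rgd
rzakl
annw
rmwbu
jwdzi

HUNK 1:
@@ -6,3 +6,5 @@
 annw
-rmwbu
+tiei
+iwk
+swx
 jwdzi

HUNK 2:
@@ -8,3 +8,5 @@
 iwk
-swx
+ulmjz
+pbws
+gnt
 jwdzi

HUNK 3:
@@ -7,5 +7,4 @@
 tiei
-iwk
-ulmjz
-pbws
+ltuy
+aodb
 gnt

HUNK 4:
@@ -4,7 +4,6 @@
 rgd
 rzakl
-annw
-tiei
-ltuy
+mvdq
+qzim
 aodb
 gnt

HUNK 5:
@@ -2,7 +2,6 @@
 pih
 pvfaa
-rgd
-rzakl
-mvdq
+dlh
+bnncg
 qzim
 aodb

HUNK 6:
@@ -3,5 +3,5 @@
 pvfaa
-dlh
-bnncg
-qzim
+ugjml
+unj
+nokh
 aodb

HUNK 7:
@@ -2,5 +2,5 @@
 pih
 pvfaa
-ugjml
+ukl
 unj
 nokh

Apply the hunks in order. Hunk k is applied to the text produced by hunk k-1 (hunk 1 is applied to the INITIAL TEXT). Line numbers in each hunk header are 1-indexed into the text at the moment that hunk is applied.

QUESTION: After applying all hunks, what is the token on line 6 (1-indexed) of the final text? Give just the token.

Answer: nokh

Derivation:
Hunk 1: at line 6 remove [rmwbu] add [tiei,iwk,swx] -> 10 lines: oogq pih pvfaa rgd rzakl annw tiei iwk swx jwdzi
Hunk 2: at line 8 remove [swx] add [ulmjz,pbws,gnt] -> 12 lines: oogq pih pvfaa rgd rzakl annw tiei iwk ulmjz pbws gnt jwdzi
Hunk 3: at line 7 remove [iwk,ulmjz,pbws] add [ltuy,aodb] -> 11 lines: oogq pih pvfaa rgd rzakl annw tiei ltuy aodb gnt jwdzi
Hunk 4: at line 4 remove [annw,tiei,ltuy] add [mvdq,qzim] -> 10 lines: oogq pih pvfaa rgd rzakl mvdq qzim aodb gnt jwdzi
Hunk 5: at line 2 remove [rgd,rzakl,mvdq] add [dlh,bnncg] -> 9 lines: oogq pih pvfaa dlh bnncg qzim aodb gnt jwdzi
Hunk 6: at line 3 remove [dlh,bnncg,qzim] add [ugjml,unj,nokh] -> 9 lines: oogq pih pvfaa ugjml unj nokh aodb gnt jwdzi
Hunk 7: at line 2 remove [ugjml] add [ukl] -> 9 lines: oogq pih pvfaa ukl unj nokh aodb gnt jwdzi
Final line 6: nokh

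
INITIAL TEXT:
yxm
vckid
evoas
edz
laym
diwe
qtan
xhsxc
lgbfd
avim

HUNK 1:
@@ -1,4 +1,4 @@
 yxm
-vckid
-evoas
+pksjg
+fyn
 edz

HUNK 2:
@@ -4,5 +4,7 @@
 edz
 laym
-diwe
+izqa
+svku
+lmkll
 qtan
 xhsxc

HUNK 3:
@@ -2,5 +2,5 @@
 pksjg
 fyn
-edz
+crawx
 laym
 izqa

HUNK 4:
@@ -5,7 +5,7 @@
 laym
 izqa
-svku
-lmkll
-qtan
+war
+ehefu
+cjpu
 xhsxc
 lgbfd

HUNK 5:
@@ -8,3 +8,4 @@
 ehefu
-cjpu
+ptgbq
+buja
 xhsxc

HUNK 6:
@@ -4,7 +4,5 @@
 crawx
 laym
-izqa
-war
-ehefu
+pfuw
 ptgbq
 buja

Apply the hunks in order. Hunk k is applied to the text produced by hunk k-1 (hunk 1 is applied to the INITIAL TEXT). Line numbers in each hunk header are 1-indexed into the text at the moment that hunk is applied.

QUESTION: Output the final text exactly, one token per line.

Answer: yxm
pksjg
fyn
crawx
laym
pfuw
ptgbq
buja
xhsxc
lgbfd
avim

Derivation:
Hunk 1: at line 1 remove [vckid,evoas] add [pksjg,fyn] -> 10 lines: yxm pksjg fyn edz laym diwe qtan xhsxc lgbfd avim
Hunk 2: at line 4 remove [diwe] add [izqa,svku,lmkll] -> 12 lines: yxm pksjg fyn edz laym izqa svku lmkll qtan xhsxc lgbfd avim
Hunk 3: at line 2 remove [edz] add [crawx] -> 12 lines: yxm pksjg fyn crawx laym izqa svku lmkll qtan xhsxc lgbfd avim
Hunk 4: at line 5 remove [svku,lmkll,qtan] add [war,ehefu,cjpu] -> 12 lines: yxm pksjg fyn crawx laym izqa war ehefu cjpu xhsxc lgbfd avim
Hunk 5: at line 8 remove [cjpu] add [ptgbq,buja] -> 13 lines: yxm pksjg fyn crawx laym izqa war ehefu ptgbq buja xhsxc lgbfd avim
Hunk 6: at line 4 remove [izqa,war,ehefu] add [pfuw] -> 11 lines: yxm pksjg fyn crawx laym pfuw ptgbq buja xhsxc lgbfd avim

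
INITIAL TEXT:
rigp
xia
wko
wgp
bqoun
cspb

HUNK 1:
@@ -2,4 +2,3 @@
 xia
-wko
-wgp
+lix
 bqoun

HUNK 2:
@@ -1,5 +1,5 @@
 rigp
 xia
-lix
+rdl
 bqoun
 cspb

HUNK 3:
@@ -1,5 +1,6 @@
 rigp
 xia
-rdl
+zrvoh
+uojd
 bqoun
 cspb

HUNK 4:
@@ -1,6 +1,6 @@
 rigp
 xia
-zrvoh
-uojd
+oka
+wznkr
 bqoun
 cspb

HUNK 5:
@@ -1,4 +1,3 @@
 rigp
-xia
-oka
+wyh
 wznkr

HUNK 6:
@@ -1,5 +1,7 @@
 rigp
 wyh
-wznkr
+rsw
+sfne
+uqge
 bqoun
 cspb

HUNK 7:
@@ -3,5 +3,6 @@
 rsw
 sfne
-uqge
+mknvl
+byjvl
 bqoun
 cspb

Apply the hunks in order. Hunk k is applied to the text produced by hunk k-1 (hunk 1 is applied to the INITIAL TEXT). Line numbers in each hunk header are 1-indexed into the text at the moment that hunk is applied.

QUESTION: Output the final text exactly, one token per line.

Hunk 1: at line 2 remove [wko,wgp] add [lix] -> 5 lines: rigp xia lix bqoun cspb
Hunk 2: at line 1 remove [lix] add [rdl] -> 5 lines: rigp xia rdl bqoun cspb
Hunk 3: at line 1 remove [rdl] add [zrvoh,uojd] -> 6 lines: rigp xia zrvoh uojd bqoun cspb
Hunk 4: at line 1 remove [zrvoh,uojd] add [oka,wznkr] -> 6 lines: rigp xia oka wznkr bqoun cspb
Hunk 5: at line 1 remove [xia,oka] add [wyh] -> 5 lines: rigp wyh wznkr bqoun cspb
Hunk 6: at line 1 remove [wznkr] add [rsw,sfne,uqge] -> 7 lines: rigp wyh rsw sfne uqge bqoun cspb
Hunk 7: at line 3 remove [uqge] add [mknvl,byjvl] -> 8 lines: rigp wyh rsw sfne mknvl byjvl bqoun cspb

Answer: rigp
wyh
rsw
sfne
mknvl
byjvl
bqoun
cspb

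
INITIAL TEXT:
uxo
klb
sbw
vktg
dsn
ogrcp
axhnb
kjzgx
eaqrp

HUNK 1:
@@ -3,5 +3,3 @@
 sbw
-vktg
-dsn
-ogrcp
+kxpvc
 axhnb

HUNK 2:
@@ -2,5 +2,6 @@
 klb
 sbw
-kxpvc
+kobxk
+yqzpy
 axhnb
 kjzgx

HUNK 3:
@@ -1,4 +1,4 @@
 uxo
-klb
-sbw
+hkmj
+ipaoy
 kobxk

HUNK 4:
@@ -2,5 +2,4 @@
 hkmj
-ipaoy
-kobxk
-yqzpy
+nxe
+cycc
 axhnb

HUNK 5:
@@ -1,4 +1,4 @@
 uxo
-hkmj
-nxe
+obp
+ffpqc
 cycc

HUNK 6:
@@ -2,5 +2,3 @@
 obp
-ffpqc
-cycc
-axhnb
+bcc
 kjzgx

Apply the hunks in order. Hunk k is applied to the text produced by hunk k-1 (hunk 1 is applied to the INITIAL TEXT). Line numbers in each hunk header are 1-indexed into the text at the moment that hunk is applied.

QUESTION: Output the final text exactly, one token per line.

Answer: uxo
obp
bcc
kjzgx
eaqrp

Derivation:
Hunk 1: at line 3 remove [vktg,dsn,ogrcp] add [kxpvc] -> 7 lines: uxo klb sbw kxpvc axhnb kjzgx eaqrp
Hunk 2: at line 2 remove [kxpvc] add [kobxk,yqzpy] -> 8 lines: uxo klb sbw kobxk yqzpy axhnb kjzgx eaqrp
Hunk 3: at line 1 remove [klb,sbw] add [hkmj,ipaoy] -> 8 lines: uxo hkmj ipaoy kobxk yqzpy axhnb kjzgx eaqrp
Hunk 4: at line 2 remove [ipaoy,kobxk,yqzpy] add [nxe,cycc] -> 7 lines: uxo hkmj nxe cycc axhnb kjzgx eaqrp
Hunk 5: at line 1 remove [hkmj,nxe] add [obp,ffpqc] -> 7 lines: uxo obp ffpqc cycc axhnb kjzgx eaqrp
Hunk 6: at line 2 remove [ffpqc,cycc,axhnb] add [bcc] -> 5 lines: uxo obp bcc kjzgx eaqrp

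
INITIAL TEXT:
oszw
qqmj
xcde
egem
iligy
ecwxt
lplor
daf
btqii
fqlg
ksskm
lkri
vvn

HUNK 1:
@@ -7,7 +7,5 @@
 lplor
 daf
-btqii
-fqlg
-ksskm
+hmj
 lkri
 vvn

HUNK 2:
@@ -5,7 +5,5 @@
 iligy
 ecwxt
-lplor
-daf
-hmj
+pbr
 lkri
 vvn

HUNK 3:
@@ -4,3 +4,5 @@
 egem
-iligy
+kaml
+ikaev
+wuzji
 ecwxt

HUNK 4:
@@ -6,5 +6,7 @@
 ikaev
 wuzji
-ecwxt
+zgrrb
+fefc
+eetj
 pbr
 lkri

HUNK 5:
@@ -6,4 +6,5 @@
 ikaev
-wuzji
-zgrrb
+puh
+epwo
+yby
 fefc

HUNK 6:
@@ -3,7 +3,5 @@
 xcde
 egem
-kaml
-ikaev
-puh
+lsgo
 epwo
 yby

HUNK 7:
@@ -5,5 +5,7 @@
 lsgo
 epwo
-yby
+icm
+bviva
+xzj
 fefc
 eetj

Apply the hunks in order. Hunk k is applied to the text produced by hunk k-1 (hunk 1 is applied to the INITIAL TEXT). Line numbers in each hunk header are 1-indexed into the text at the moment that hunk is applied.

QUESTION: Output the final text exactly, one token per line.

Answer: oszw
qqmj
xcde
egem
lsgo
epwo
icm
bviva
xzj
fefc
eetj
pbr
lkri
vvn

Derivation:
Hunk 1: at line 7 remove [btqii,fqlg,ksskm] add [hmj] -> 11 lines: oszw qqmj xcde egem iligy ecwxt lplor daf hmj lkri vvn
Hunk 2: at line 5 remove [lplor,daf,hmj] add [pbr] -> 9 lines: oszw qqmj xcde egem iligy ecwxt pbr lkri vvn
Hunk 3: at line 4 remove [iligy] add [kaml,ikaev,wuzji] -> 11 lines: oszw qqmj xcde egem kaml ikaev wuzji ecwxt pbr lkri vvn
Hunk 4: at line 6 remove [ecwxt] add [zgrrb,fefc,eetj] -> 13 lines: oszw qqmj xcde egem kaml ikaev wuzji zgrrb fefc eetj pbr lkri vvn
Hunk 5: at line 6 remove [wuzji,zgrrb] add [puh,epwo,yby] -> 14 lines: oszw qqmj xcde egem kaml ikaev puh epwo yby fefc eetj pbr lkri vvn
Hunk 6: at line 3 remove [kaml,ikaev,puh] add [lsgo] -> 12 lines: oszw qqmj xcde egem lsgo epwo yby fefc eetj pbr lkri vvn
Hunk 7: at line 5 remove [yby] add [icm,bviva,xzj] -> 14 lines: oszw qqmj xcde egem lsgo epwo icm bviva xzj fefc eetj pbr lkri vvn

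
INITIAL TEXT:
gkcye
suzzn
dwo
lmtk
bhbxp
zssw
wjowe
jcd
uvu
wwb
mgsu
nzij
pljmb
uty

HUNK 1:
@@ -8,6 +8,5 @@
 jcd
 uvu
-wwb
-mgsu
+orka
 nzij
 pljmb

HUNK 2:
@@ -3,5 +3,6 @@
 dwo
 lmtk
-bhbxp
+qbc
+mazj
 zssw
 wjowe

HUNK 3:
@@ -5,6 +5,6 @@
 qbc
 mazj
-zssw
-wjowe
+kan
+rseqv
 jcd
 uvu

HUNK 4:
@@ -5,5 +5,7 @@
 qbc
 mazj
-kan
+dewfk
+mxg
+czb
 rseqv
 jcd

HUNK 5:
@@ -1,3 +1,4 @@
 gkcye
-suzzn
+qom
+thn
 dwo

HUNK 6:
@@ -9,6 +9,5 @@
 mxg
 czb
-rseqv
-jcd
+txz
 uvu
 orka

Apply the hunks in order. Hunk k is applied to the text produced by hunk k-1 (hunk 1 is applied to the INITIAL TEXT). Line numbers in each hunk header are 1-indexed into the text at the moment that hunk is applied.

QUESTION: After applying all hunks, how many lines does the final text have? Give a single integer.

Answer: 16

Derivation:
Hunk 1: at line 8 remove [wwb,mgsu] add [orka] -> 13 lines: gkcye suzzn dwo lmtk bhbxp zssw wjowe jcd uvu orka nzij pljmb uty
Hunk 2: at line 3 remove [bhbxp] add [qbc,mazj] -> 14 lines: gkcye suzzn dwo lmtk qbc mazj zssw wjowe jcd uvu orka nzij pljmb uty
Hunk 3: at line 5 remove [zssw,wjowe] add [kan,rseqv] -> 14 lines: gkcye suzzn dwo lmtk qbc mazj kan rseqv jcd uvu orka nzij pljmb uty
Hunk 4: at line 5 remove [kan] add [dewfk,mxg,czb] -> 16 lines: gkcye suzzn dwo lmtk qbc mazj dewfk mxg czb rseqv jcd uvu orka nzij pljmb uty
Hunk 5: at line 1 remove [suzzn] add [qom,thn] -> 17 lines: gkcye qom thn dwo lmtk qbc mazj dewfk mxg czb rseqv jcd uvu orka nzij pljmb uty
Hunk 6: at line 9 remove [rseqv,jcd] add [txz] -> 16 lines: gkcye qom thn dwo lmtk qbc mazj dewfk mxg czb txz uvu orka nzij pljmb uty
Final line count: 16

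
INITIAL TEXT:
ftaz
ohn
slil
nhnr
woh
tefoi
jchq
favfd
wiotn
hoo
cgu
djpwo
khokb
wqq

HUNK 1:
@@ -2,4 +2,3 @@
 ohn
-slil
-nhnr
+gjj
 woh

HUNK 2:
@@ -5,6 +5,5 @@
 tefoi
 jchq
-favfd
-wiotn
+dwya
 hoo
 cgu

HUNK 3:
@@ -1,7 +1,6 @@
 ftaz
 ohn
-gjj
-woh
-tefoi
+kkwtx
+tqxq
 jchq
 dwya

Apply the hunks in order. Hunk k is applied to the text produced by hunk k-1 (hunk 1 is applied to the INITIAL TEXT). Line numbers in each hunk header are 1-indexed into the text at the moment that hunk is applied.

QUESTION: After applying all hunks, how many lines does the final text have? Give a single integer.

Hunk 1: at line 2 remove [slil,nhnr] add [gjj] -> 13 lines: ftaz ohn gjj woh tefoi jchq favfd wiotn hoo cgu djpwo khokb wqq
Hunk 2: at line 5 remove [favfd,wiotn] add [dwya] -> 12 lines: ftaz ohn gjj woh tefoi jchq dwya hoo cgu djpwo khokb wqq
Hunk 3: at line 1 remove [gjj,woh,tefoi] add [kkwtx,tqxq] -> 11 lines: ftaz ohn kkwtx tqxq jchq dwya hoo cgu djpwo khokb wqq
Final line count: 11

Answer: 11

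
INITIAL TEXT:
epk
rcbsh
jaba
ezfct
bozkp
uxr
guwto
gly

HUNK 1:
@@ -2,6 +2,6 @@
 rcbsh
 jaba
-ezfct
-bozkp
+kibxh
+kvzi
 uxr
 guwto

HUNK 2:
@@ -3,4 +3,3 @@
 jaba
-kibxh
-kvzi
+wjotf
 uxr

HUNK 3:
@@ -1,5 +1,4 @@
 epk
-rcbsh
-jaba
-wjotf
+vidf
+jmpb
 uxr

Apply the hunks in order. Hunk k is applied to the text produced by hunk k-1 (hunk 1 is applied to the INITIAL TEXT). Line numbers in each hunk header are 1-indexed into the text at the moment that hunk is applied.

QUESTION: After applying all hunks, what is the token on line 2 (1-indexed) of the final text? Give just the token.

Hunk 1: at line 2 remove [ezfct,bozkp] add [kibxh,kvzi] -> 8 lines: epk rcbsh jaba kibxh kvzi uxr guwto gly
Hunk 2: at line 3 remove [kibxh,kvzi] add [wjotf] -> 7 lines: epk rcbsh jaba wjotf uxr guwto gly
Hunk 3: at line 1 remove [rcbsh,jaba,wjotf] add [vidf,jmpb] -> 6 lines: epk vidf jmpb uxr guwto gly
Final line 2: vidf

Answer: vidf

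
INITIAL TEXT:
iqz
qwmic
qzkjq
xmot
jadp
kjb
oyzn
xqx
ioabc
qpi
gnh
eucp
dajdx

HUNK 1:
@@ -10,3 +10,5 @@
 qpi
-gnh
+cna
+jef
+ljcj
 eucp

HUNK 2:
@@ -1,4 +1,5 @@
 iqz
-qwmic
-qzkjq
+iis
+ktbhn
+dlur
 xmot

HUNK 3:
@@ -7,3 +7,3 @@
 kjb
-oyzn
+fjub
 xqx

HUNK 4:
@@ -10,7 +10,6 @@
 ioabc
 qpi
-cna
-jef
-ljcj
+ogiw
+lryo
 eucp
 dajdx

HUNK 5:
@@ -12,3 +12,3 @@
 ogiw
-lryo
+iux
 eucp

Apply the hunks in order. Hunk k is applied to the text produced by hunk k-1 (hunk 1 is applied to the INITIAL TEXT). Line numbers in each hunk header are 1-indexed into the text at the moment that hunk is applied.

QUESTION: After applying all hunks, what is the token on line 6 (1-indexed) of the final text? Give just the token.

Hunk 1: at line 10 remove [gnh] add [cna,jef,ljcj] -> 15 lines: iqz qwmic qzkjq xmot jadp kjb oyzn xqx ioabc qpi cna jef ljcj eucp dajdx
Hunk 2: at line 1 remove [qwmic,qzkjq] add [iis,ktbhn,dlur] -> 16 lines: iqz iis ktbhn dlur xmot jadp kjb oyzn xqx ioabc qpi cna jef ljcj eucp dajdx
Hunk 3: at line 7 remove [oyzn] add [fjub] -> 16 lines: iqz iis ktbhn dlur xmot jadp kjb fjub xqx ioabc qpi cna jef ljcj eucp dajdx
Hunk 4: at line 10 remove [cna,jef,ljcj] add [ogiw,lryo] -> 15 lines: iqz iis ktbhn dlur xmot jadp kjb fjub xqx ioabc qpi ogiw lryo eucp dajdx
Hunk 5: at line 12 remove [lryo] add [iux] -> 15 lines: iqz iis ktbhn dlur xmot jadp kjb fjub xqx ioabc qpi ogiw iux eucp dajdx
Final line 6: jadp

Answer: jadp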